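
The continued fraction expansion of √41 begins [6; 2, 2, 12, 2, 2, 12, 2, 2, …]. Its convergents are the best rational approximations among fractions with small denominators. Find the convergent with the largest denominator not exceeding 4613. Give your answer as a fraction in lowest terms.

List convergents until the denominator exceeds the bound:
a_0 = 6: 6/1  (≤ bound)
a_1 = 2: 13/2  (≤ bound)
a_2 = 2: 32/5  (≤ bound)
a_3 = 12: 397/62  (≤ bound)
a_4 = 2: 826/129  (≤ bound)
a_5 = 2: 2049/320  (≤ bound)
a_6 = 12: 25414/3969  (≤ bound)
a_7 = 2: 52877/8258  (> 4613, stop)

25414/3969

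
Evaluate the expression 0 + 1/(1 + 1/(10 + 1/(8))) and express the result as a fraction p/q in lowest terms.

a_0 = 0: 0/1
a_1 = 1: 1/1
a_2 = 10: 10/11
a_3 = 8: 81/89

81/89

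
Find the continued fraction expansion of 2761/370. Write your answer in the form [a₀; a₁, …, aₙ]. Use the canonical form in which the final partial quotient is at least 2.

[7; 2, 6, 9, 3]

2761 = 7·370 + 171, so a_0 = 7
370 = 2·171 + 28, so a_1 = 2
171 = 6·28 + 3, so a_2 = 6
28 = 9·3 + 1, so a_3 = 9
3 = 3·1 + 0, so a_4 = 3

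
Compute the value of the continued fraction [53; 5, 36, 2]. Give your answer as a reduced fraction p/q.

Start with 2.
36 + 1/(2/1) = 36 + 1/2 = 73/2
5 + 1/(73/2) = 5 + 2/73 = 367/73
53 + 1/(367/73) = 53 + 73/367 = 19524/367

19524/367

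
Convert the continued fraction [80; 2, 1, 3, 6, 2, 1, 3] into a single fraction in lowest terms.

Starting at the tail and folding back:
Start with 3.
1 + 1/(3/1) = 1 + 1/3 = 4/3
2 + 1/(4/3) = 2 + 3/4 = 11/4
6 + 1/(11/4) = 6 + 4/11 = 70/11
3 + 1/(70/11) = 3 + 11/70 = 221/70
1 + 1/(221/70) = 1 + 70/221 = 291/221
2 + 1/(291/221) = 2 + 221/291 = 803/291
80 + 1/(803/291) = 80 + 291/803 = 64531/803

64531/803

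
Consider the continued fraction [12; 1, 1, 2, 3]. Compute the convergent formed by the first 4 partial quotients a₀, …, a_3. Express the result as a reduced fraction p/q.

a_0 = 12: 12/1
a_1 = 1: 13/1
a_2 = 1: 25/2
a_3 = 2: 63/5

63/5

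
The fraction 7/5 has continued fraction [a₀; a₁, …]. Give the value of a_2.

Repeatedly divide and take the remainder:
7 = 1·5 + 2, so a_0 = 1
5 = 2·2 + 1, so a_1 = 2
2 = 2·1 + 0, so a_2 = 2

2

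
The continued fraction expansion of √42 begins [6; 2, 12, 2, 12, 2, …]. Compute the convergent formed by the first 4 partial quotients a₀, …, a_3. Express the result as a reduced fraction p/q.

337/52

Starting at the tail and folding back:
Start with 2.
12 + 1/(2/1) = 12 + 1/2 = 25/2
2 + 1/(25/2) = 2 + 2/25 = 52/25
6 + 1/(52/25) = 6 + 25/52 = 337/52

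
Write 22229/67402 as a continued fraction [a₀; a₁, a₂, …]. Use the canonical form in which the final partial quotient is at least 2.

Apply division with remainder until the remainder is 0:
⌊22229/67402⌋ = 0, remainder 22229
⌊67402/22229⌋ = 3, remainder 715
⌊22229/715⌋ = 31, remainder 64
⌊715/64⌋ = 11, remainder 11
⌊64/11⌋ = 5, remainder 9
⌊11/9⌋ = 1, remainder 2
⌊9/2⌋ = 4, remainder 1
⌊2/1⌋ = 2, remainder 0

[0; 3, 31, 11, 5, 1, 4, 2]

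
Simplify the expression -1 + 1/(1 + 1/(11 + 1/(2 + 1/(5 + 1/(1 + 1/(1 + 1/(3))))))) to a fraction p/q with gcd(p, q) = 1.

Start with 3.
1 + 1/(3/1) = 1 + 1/3 = 4/3
1 + 1/(4/3) = 1 + 3/4 = 7/4
5 + 1/(7/4) = 5 + 4/7 = 39/7
2 + 1/(39/7) = 2 + 7/39 = 85/39
11 + 1/(85/39) = 11 + 39/85 = 974/85
1 + 1/(974/85) = 1 + 85/974 = 1059/974
-1 + 1/(1059/974) = -1 + 974/1059 = -85/1059

-85/1059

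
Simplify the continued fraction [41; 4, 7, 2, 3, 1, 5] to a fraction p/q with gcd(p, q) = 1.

a_0 = 41: 41/1
a_1 = 4: 165/4
a_2 = 7: 1196/29
a_3 = 2: 2557/62
a_4 = 3: 8867/215
a_5 = 1: 11424/277
a_6 = 5: 65987/1600

65987/1600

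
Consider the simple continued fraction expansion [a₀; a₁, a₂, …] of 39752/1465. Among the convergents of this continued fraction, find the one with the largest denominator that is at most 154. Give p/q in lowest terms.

List convergents until the denominator exceeds the bound:
a_0 = 27: 27/1  (≤ bound)
a_1 = 7: 190/7  (≤ bound)
a_2 = 2: 407/15  (≤ bound)
a_3 = 3: 1411/52  (≤ bound)
a_4 = 2: 3229/119  (≤ bound)
a_5 = 3: 11098/409  (> 154, stop)

3229/119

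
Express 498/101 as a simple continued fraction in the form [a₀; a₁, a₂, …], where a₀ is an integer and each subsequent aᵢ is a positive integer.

[4; 1, 13, 2, 3]

498 ÷ 101 → quotient 4, remainder 94
101 ÷ 94 → quotient 1, remainder 7
94 ÷ 7 → quotient 13, remainder 3
7 ÷ 3 → quotient 2, remainder 1
3 ÷ 1 → quotient 3, remainder 0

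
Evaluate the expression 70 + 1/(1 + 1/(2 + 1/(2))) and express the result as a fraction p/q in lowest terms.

495/7

Start with 2.
2 + 1/(2/1) = 2 + 1/2 = 5/2
1 + 1/(5/2) = 1 + 2/5 = 7/5
70 + 1/(7/5) = 70 + 5/7 = 495/7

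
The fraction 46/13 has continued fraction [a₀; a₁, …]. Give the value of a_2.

1

Apply division with remainder until the remainder is 0:
⌊46/13⌋ = 3, remainder 7
⌊13/7⌋ = 1, remainder 6
⌊7/6⌋ = 1, remainder 1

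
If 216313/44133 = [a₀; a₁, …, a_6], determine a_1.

216313 = 4·44133 + 39781, so a_0 = 4
44133 = 1·39781 + 4352, so a_1 = 1

1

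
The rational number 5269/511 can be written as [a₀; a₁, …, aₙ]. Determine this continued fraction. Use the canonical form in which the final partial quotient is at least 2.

[10; 3, 4, 1, 2, 11]

5269 = 10·511 + 159, so a_0 = 10
511 = 3·159 + 34, so a_1 = 3
159 = 4·34 + 23, so a_2 = 4
34 = 1·23 + 11, so a_3 = 1
23 = 2·11 + 1, so a_4 = 2
11 = 11·1 + 0, so a_5 = 11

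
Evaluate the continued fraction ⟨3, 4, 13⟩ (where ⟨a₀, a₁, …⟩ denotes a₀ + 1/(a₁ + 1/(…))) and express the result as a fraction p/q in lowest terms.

172/53

Start with 13.
4 + 1/(13/1) = 4 + 1/13 = 53/13
3 + 1/(53/13) = 3 + 13/53 = 172/53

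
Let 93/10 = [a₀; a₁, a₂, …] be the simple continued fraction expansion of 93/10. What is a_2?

93 = 9·10 + 3, so a_0 = 9
10 = 3·3 + 1, so a_1 = 3
3 = 3·1 + 0, so a_2 = 3

3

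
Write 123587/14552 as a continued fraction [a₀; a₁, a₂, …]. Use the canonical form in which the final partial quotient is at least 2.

[8; 2, 34, 6, 1, 3, 2, 3]

⌊123587/14552⌋ = 8, remainder 7171
⌊14552/7171⌋ = 2, remainder 210
⌊7171/210⌋ = 34, remainder 31
⌊210/31⌋ = 6, remainder 24
⌊31/24⌋ = 1, remainder 7
⌊24/7⌋ = 3, remainder 3
⌊7/3⌋ = 2, remainder 1
⌊3/1⌋ = 3, remainder 0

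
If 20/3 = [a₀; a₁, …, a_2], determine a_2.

⌊20/3⌋ = 6, remainder 2
⌊3/2⌋ = 1, remainder 1
⌊2/1⌋ = 2, remainder 0

2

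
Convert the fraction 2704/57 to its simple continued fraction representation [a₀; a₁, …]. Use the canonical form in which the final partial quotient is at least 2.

Run the Euclidean algorithm, recording each quotient:
2704 = 47·57 + 25, so a_0 = 47
57 = 2·25 + 7, so a_1 = 2
25 = 3·7 + 4, so a_2 = 3
7 = 1·4 + 3, so a_3 = 1
4 = 1·3 + 1, so a_4 = 1
3 = 3·1 + 0, so a_5 = 3

[47; 2, 3, 1, 1, 3]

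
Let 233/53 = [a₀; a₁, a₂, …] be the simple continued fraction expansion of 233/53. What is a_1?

⌊233/53⌋ = 4, remainder 21
⌊53/21⌋ = 2, remainder 11

2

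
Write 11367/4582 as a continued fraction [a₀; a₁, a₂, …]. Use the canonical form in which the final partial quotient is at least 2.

[2; 2, 12, 1, 1, 14, 6]

Apply division with remainder until the remainder is 0:
11367 = 2·4582 + 2203, so a_0 = 2
4582 = 2·2203 + 176, so a_1 = 2
2203 = 12·176 + 91, so a_2 = 12
176 = 1·91 + 85, so a_3 = 1
91 = 1·85 + 6, so a_4 = 1
85 = 14·6 + 1, so a_5 = 14
6 = 6·1 + 0, so a_6 = 6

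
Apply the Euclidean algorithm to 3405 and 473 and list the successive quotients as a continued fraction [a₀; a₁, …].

[7; 5, 31, 3]

Run the Euclidean algorithm, recording each quotient:
3405 = 7·473 + 94, so a_0 = 7
473 = 5·94 + 3, so a_1 = 5
94 = 31·3 + 1, so a_2 = 31
3 = 3·1 + 0, so a_3 = 3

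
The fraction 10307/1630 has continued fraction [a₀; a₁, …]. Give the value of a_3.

Apply division with remainder until the remainder is 0:
⌊10307/1630⌋ = 6, remainder 527
⌊1630/527⌋ = 3, remainder 49
⌊527/49⌋ = 10, remainder 37
⌊49/37⌋ = 1, remainder 12

1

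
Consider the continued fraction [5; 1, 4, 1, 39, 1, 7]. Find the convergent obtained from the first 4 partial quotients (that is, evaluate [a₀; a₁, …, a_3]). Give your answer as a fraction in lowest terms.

35/6

Use the convergent recurrence hₖ = aₖ·hₖ₋₁ + hₖ₋₂ (and likewise for the denominators kₖ):
a_0 = 5: 5/1
a_1 = 1: 6/1
a_2 = 4: 29/5
a_3 = 1: 35/6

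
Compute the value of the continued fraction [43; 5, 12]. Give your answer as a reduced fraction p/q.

2635/61

Start with 12.
5 + 1/(12/1) = 5 + 1/12 = 61/12
43 + 1/(61/12) = 43 + 12/61 = 2635/61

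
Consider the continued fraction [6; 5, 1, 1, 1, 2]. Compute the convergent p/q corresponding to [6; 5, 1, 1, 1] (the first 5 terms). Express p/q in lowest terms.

Start with 1.
1 + 1/(1/1) = 1 + 1/1 = 2/1
1 + 1/(2/1) = 1 + 1/2 = 3/2
5 + 1/(3/2) = 5 + 2/3 = 17/3
6 + 1/(17/3) = 6 + 3/17 = 105/17

105/17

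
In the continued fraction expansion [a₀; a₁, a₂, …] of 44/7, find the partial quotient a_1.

44 = 6·7 + 2, so a_0 = 6
7 = 3·2 + 1, so a_1 = 3

3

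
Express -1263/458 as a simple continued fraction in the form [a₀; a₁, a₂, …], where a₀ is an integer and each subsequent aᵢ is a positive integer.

[-3; 4, 7, 1, 13]

-1263 = -3·458 + 111, so a_0 = -3
458 = 4·111 + 14, so a_1 = 4
111 = 7·14 + 13, so a_2 = 7
14 = 1·13 + 1, so a_3 = 1
13 = 13·1 + 0, so a_4 = 13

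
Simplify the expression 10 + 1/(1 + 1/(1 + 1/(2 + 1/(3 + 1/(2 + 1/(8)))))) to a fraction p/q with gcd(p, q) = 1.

3484/329

a_0 = 10: 10/1
a_1 = 1: 11/1
a_2 = 1: 21/2
a_3 = 2: 53/5
a_4 = 3: 180/17
a_5 = 2: 413/39
a_6 = 8: 3484/329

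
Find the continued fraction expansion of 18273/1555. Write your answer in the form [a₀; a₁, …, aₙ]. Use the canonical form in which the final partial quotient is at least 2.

[11; 1, 3, 55, 3, 2]

18273 ÷ 1555 → quotient 11, remainder 1168
1555 ÷ 1168 → quotient 1, remainder 387
1168 ÷ 387 → quotient 3, remainder 7
387 ÷ 7 → quotient 55, remainder 2
7 ÷ 2 → quotient 3, remainder 1
2 ÷ 1 → quotient 2, remainder 0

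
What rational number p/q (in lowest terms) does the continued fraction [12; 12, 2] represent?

Start with 2.
12 + 1/(2/1) = 12 + 1/2 = 25/2
12 + 1/(25/2) = 12 + 2/25 = 302/25

302/25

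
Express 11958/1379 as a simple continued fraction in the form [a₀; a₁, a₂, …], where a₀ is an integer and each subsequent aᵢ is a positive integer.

[8; 1, 2, 22, 1, 1, 1, 6]

⌊11958/1379⌋ = 8, remainder 926
⌊1379/926⌋ = 1, remainder 453
⌊926/453⌋ = 2, remainder 20
⌊453/20⌋ = 22, remainder 13
⌊20/13⌋ = 1, remainder 7
⌊13/7⌋ = 1, remainder 6
⌊7/6⌋ = 1, remainder 1
⌊6/1⌋ = 6, remainder 0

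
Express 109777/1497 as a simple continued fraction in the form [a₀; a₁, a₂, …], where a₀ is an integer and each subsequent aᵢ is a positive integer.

[73; 3, 55, 9]

109777 ÷ 1497 → quotient 73, remainder 496
1497 ÷ 496 → quotient 3, remainder 9
496 ÷ 9 → quotient 55, remainder 1
9 ÷ 1 → quotient 9, remainder 0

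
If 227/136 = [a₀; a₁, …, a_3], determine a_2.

Run the Euclidean algorithm, recording each quotient:
227 ÷ 136 → quotient 1, remainder 91
136 ÷ 91 → quotient 1, remainder 45
91 ÷ 45 → quotient 2, remainder 1

2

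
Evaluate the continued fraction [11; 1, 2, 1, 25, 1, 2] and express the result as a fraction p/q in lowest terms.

3724/317

Build up convergents one term at a time:
a_0 = 11: 11/1
a_1 = 1: 12/1
a_2 = 2: 35/3
a_3 = 1: 47/4
a_4 = 25: 1210/103
a_5 = 1: 1257/107
a_6 = 2: 3724/317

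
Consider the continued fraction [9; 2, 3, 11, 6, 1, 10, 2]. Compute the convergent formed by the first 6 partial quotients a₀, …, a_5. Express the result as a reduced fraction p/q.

Compute successive convergents:
a_0 = 9: 9/1
a_1 = 2: 19/2
a_2 = 3: 66/7
a_3 = 11: 745/79
a_4 = 6: 4536/481
a_5 = 1: 5281/560

5281/560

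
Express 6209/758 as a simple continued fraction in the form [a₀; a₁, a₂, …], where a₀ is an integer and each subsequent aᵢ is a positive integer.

[8; 5, 4, 2, 1, 1, 6]

6209 ÷ 758 → quotient 8, remainder 145
758 ÷ 145 → quotient 5, remainder 33
145 ÷ 33 → quotient 4, remainder 13
33 ÷ 13 → quotient 2, remainder 7
13 ÷ 7 → quotient 1, remainder 6
7 ÷ 6 → quotient 1, remainder 1
6 ÷ 1 → quotient 6, remainder 0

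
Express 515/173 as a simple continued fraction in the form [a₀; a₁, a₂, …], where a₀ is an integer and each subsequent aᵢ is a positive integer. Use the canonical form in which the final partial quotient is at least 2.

515 ÷ 173 → quotient 2, remainder 169
173 ÷ 169 → quotient 1, remainder 4
169 ÷ 4 → quotient 42, remainder 1
4 ÷ 1 → quotient 4, remainder 0

[2; 1, 42, 4]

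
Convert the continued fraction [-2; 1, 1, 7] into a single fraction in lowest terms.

Starting at the tail and folding back:
Start with 7.
1 + 1/(7/1) = 1 + 1/7 = 8/7
1 + 1/(8/7) = 1 + 7/8 = 15/8
-2 + 1/(15/8) = -2 + 8/15 = -22/15

-22/15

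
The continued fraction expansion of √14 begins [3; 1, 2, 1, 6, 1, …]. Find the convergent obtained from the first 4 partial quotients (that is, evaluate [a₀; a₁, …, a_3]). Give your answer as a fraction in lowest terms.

Use the convergent recurrence hₖ = aₖ·hₖ₋₁ + hₖ₋₂ (and likewise for the denominators kₖ):
a_0 = 3: 3/1
a_1 = 1: 4/1
a_2 = 2: 11/3
a_3 = 1: 15/4

15/4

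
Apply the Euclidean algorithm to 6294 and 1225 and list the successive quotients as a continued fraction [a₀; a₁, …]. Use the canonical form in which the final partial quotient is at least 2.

[5; 7, 4, 42]

Repeatedly divide and take the remainder:
⌊6294/1225⌋ = 5, remainder 169
⌊1225/169⌋ = 7, remainder 42
⌊169/42⌋ = 4, remainder 1
⌊42/1⌋ = 42, remainder 0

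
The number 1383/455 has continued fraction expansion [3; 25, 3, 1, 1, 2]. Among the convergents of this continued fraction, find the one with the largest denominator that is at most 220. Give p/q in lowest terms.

538/177

a_0 = 3: 3/1  (≤ bound)
a_1 = 25: 76/25  (≤ bound)
a_2 = 3: 231/76  (≤ bound)
a_3 = 1: 307/101  (≤ bound)
a_4 = 1: 538/177  (≤ bound)
a_5 = 2: 1383/455  (> 220, stop)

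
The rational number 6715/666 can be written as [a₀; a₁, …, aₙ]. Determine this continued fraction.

[10; 12, 9, 6]

⌊6715/666⌋ = 10, remainder 55
⌊666/55⌋ = 12, remainder 6
⌊55/6⌋ = 9, remainder 1
⌊6/1⌋ = 6, remainder 0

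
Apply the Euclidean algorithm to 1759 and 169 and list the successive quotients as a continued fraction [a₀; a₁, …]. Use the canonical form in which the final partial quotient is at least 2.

⌊1759/169⌋ = 10, remainder 69
⌊169/69⌋ = 2, remainder 31
⌊69/31⌋ = 2, remainder 7
⌊31/7⌋ = 4, remainder 3
⌊7/3⌋ = 2, remainder 1
⌊3/1⌋ = 3, remainder 0

[10; 2, 2, 4, 2, 3]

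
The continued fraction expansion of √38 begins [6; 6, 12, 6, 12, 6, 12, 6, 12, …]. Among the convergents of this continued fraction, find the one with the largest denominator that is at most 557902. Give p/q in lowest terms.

List convergents until the denominator exceeds the bound:
a_0 = 6: 6/1  (≤ bound)
a_1 = 6: 37/6  (≤ bound)
a_2 = 12: 450/73  (≤ bound)
a_3 = 6: 2737/444  (≤ bound)
a_4 = 12: 33294/5401  (≤ bound)
a_5 = 6: 202501/32850  (≤ bound)
a_6 = 12: 2463306/399601  (≤ bound)
a_7 = 6: 14982337/2430456  (> 557902, stop)

2463306/399601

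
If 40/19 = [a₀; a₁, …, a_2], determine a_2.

⌊40/19⌋ = 2, remainder 2
⌊19/2⌋ = 9, remainder 1
⌊2/1⌋ = 2, remainder 0

2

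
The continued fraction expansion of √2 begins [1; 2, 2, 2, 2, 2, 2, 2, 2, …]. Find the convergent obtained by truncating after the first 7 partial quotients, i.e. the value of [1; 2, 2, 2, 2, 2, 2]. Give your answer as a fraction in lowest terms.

Start with 2.
2 + 1/(2/1) = 2 + 1/2 = 5/2
2 + 1/(5/2) = 2 + 2/5 = 12/5
2 + 1/(12/5) = 2 + 5/12 = 29/12
2 + 1/(29/12) = 2 + 12/29 = 70/29
2 + 1/(70/29) = 2 + 29/70 = 169/70
1 + 1/(169/70) = 1 + 70/169 = 239/169

239/169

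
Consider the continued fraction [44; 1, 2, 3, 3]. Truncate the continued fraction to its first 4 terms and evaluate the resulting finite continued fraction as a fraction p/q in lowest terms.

447/10

a_0 = 44: 44/1
a_1 = 1: 45/1
a_2 = 2: 134/3
a_3 = 3: 447/10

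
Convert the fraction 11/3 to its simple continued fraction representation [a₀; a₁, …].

Apply division with remainder until the remainder is 0:
11 ÷ 3 → quotient 3, remainder 2
3 ÷ 2 → quotient 1, remainder 1
2 ÷ 1 → quotient 2, remainder 0

[3; 1, 2]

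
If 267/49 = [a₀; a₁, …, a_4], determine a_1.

⌊267/49⌋ = 5, remainder 22
⌊49/22⌋ = 2, remainder 5

2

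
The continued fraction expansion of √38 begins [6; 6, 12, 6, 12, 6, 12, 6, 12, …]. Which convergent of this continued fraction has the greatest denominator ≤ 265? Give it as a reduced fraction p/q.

a_0 = 6: 6/1  (≤ bound)
a_1 = 6: 37/6  (≤ bound)
a_2 = 12: 450/73  (≤ bound)
a_3 = 6: 2737/444  (> 265, stop)

450/73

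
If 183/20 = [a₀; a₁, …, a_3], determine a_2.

183 ÷ 20 → quotient 9, remainder 3
20 ÷ 3 → quotient 6, remainder 2
3 ÷ 2 → quotient 1, remainder 1

1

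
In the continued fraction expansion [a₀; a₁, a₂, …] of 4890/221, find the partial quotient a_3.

4890 ÷ 221 → quotient 22, remainder 28
221 ÷ 28 → quotient 7, remainder 25
28 ÷ 25 → quotient 1, remainder 3
25 ÷ 3 → quotient 8, remainder 1

8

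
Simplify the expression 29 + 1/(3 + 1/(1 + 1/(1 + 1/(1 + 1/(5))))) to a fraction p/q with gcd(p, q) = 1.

1815/62

Starting at the tail and folding back:
Start with 5.
1 + 1/(5/1) = 1 + 1/5 = 6/5
1 + 1/(6/5) = 1 + 5/6 = 11/6
1 + 1/(11/6) = 1 + 6/11 = 17/11
3 + 1/(17/11) = 3 + 11/17 = 62/17
29 + 1/(62/17) = 29 + 17/62 = 1815/62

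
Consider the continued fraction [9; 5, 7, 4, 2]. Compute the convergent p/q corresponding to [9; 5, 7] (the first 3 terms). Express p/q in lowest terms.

331/36

Use the convergent recurrence hₖ = aₖ·hₖ₋₁ + hₖ₋₂ (and likewise for the denominators kₖ):
a_0 = 9: 9/1
a_1 = 5: 46/5
a_2 = 7: 331/36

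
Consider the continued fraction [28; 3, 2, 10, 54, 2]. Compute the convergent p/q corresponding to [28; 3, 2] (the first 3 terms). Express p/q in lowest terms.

Start with 2.
3 + 1/(2/1) = 3 + 1/2 = 7/2
28 + 1/(7/2) = 28 + 2/7 = 198/7

198/7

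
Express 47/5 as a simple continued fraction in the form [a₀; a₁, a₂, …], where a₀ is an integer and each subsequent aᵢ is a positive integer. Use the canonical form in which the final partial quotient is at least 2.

⌊47/5⌋ = 9, remainder 2
⌊5/2⌋ = 2, remainder 1
⌊2/1⌋ = 2, remainder 0

[9; 2, 2]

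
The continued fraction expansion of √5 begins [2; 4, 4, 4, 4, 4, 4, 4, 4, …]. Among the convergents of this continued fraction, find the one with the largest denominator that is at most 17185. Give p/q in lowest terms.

12238/5473

List convergents until the denominator exceeds the bound:
a_0 = 2: 2/1  (≤ bound)
a_1 = 4: 9/4  (≤ bound)
a_2 = 4: 38/17  (≤ bound)
a_3 = 4: 161/72  (≤ bound)
a_4 = 4: 682/305  (≤ bound)
a_5 = 4: 2889/1292  (≤ bound)
a_6 = 4: 12238/5473  (≤ bound)
a_7 = 4: 51841/23184  (> 17185, stop)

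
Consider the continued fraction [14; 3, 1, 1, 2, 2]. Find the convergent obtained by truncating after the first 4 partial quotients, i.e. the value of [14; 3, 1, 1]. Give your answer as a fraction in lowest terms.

Start with 1.
1 + 1/(1/1) = 1 + 1/1 = 2/1
3 + 1/(2/1) = 3 + 1/2 = 7/2
14 + 1/(7/2) = 14 + 2/7 = 100/7

100/7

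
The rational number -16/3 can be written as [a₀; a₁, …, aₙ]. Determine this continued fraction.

Apply division with remainder until the remainder is 0:
-16 ÷ 3 → quotient -6, remainder 2
3 ÷ 2 → quotient 1, remainder 1
2 ÷ 1 → quotient 2, remainder 0

[-6; 1, 2]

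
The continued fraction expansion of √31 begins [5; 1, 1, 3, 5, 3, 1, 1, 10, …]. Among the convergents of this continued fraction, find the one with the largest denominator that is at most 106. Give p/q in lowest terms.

206/37

List convergents until the denominator exceeds the bound:
a_0 = 5: 5/1  (≤ bound)
a_1 = 1: 6/1  (≤ bound)
a_2 = 1: 11/2  (≤ bound)
a_3 = 3: 39/7  (≤ bound)
a_4 = 5: 206/37  (≤ bound)
a_5 = 3: 657/118  (> 106, stop)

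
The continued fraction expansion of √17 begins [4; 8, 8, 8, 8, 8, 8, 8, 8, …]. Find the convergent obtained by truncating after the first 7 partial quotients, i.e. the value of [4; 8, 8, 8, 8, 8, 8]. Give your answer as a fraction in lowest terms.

1166876/283009

Start with 8.
8 + 1/(8/1) = 8 + 1/8 = 65/8
8 + 1/(65/8) = 8 + 8/65 = 528/65
8 + 1/(528/65) = 8 + 65/528 = 4289/528
8 + 1/(4289/528) = 8 + 528/4289 = 34840/4289
8 + 1/(34840/4289) = 8 + 4289/34840 = 283009/34840
4 + 1/(283009/34840) = 4 + 34840/283009 = 1166876/283009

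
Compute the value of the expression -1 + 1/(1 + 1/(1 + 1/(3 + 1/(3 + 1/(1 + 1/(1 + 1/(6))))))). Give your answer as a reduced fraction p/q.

-151/348

Start with 6.
1 + 1/(6/1) = 1 + 1/6 = 7/6
1 + 1/(7/6) = 1 + 6/7 = 13/7
3 + 1/(13/7) = 3 + 7/13 = 46/13
3 + 1/(46/13) = 3 + 13/46 = 151/46
1 + 1/(151/46) = 1 + 46/151 = 197/151
1 + 1/(197/151) = 1 + 151/197 = 348/197
-1 + 1/(348/197) = -1 + 197/348 = -151/348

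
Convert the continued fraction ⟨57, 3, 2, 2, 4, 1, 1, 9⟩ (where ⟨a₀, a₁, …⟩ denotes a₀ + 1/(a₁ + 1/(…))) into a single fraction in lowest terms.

Compute successive convergents:
a_0 = 57: 57/1
a_1 = 3: 172/3
a_2 = 2: 401/7
a_3 = 2: 974/17
a_4 = 4: 4297/75
a_5 = 1: 5271/92
a_6 = 1: 9568/167
a_7 = 9: 91383/1595

91383/1595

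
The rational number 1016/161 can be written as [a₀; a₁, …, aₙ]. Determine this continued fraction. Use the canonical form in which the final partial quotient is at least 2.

[6; 3, 4, 1, 1, 5]

1016 = 6·161 + 50, so a_0 = 6
161 = 3·50 + 11, so a_1 = 3
50 = 4·11 + 6, so a_2 = 4
11 = 1·6 + 5, so a_3 = 1
6 = 1·5 + 1, so a_4 = 1
5 = 5·1 + 0, so a_5 = 5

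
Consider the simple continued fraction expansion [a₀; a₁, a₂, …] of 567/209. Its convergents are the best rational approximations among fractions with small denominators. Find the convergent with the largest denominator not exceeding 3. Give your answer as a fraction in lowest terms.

a_0 = 2: 2/1  (≤ bound)
a_1 = 1: 3/1  (≤ bound)
a_2 = 2: 8/3  (≤ bound)
a_3 = 2: 19/7  (> 3, stop)

8/3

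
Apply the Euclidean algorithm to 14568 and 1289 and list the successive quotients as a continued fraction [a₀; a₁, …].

⌊14568/1289⌋ = 11, remainder 389
⌊1289/389⌋ = 3, remainder 122
⌊389/122⌋ = 3, remainder 23
⌊122/23⌋ = 5, remainder 7
⌊23/7⌋ = 3, remainder 2
⌊7/2⌋ = 3, remainder 1
⌊2/1⌋ = 2, remainder 0

[11; 3, 3, 5, 3, 3, 2]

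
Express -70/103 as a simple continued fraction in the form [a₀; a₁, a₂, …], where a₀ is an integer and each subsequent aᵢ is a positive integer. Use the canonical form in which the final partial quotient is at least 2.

Repeatedly divide and take the remainder:
-70 = -1·103 + 33, so a_0 = -1
103 = 3·33 + 4, so a_1 = 3
33 = 8·4 + 1, so a_2 = 8
4 = 4·1 + 0, so a_3 = 4

[-1; 3, 8, 4]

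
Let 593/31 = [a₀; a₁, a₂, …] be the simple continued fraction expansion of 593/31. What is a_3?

Repeatedly divide and take the remainder:
593 = 19·31 + 4, so a_0 = 19
31 = 7·4 + 3, so a_1 = 7
4 = 1·3 + 1, so a_2 = 1
3 = 3·1 + 0, so a_3 = 3

3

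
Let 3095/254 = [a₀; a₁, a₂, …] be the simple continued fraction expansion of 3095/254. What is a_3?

2

Repeatedly divide and take the remainder:
3095 ÷ 254 → quotient 12, remainder 47
254 ÷ 47 → quotient 5, remainder 19
47 ÷ 19 → quotient 2, remainder 9
19 ÷ 9 → quotient 2, remainder 1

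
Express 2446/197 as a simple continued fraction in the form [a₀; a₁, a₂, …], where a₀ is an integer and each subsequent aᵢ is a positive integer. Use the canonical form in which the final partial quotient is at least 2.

[12; 2, 2, 2, 16]

Apply division with remainder until the remainder is 0:
2446 = 12·197 + 82, so a_0 = 12
197 = 2·82 + 33, so a_1 = 2
82 = 2·33 + 16, so a_2 = 2
33 = 2·16 + 1, so a_3 = 2
16 = 16·1 + 0, so a_4 = 16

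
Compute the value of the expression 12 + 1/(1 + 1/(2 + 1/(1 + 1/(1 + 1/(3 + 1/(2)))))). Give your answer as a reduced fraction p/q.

Build up convergents one term at a time:
a_0 = 12: 12/1
a_1 = 1: 13/1
a_2 = 2: 38/3
a_3 = 1: 51/4
a_4 = 1: 89/7
a_5 = 3: 318/25
a_6 = 2: 725/57

725/57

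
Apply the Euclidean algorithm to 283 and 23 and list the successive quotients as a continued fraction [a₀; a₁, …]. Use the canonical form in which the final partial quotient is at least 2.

[12; 3, 3, 2]

283 ÷ 23 → quotient 12, remainder 7
23 ÷ 7 → quotient 3, remainder 2
7 ÷ 2 → quotient 3, remainder 1
2 ÷ 1 → quotient 2, remainder 0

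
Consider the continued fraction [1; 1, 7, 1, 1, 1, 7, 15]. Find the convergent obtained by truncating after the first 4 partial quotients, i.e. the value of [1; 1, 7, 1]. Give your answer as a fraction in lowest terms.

17/9

Use the convergent recurrence hₖ = aₖ·hₖ₋₁ + hₖ₋₂ (and likewise for the denominators kₖ):
a_0 = 1: 1/1
a_1 = 1: 2/1
a_2 = 7: 15/8
a_3 = 1: 17/9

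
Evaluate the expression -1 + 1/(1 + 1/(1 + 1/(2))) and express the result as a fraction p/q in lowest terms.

-2/5

Build up convergents one term at a time:
a_0 = -1: -1/1
a_1 = 1: 0/1
a_2 = 1: -1/2
a_3 = 2: -2/5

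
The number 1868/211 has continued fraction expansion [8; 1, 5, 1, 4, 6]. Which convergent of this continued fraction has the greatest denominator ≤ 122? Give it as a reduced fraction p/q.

301/34

List convergents until the denominator exceeds the bound:
a_0 = 8: 8/1  (≤ bound)
a_1 = 1: 9/1  (≤ bound)
a_2 = 5: 53/6  (≤ bound)
a_3 = 1: 62/7  (≤ bound)
a_4 = 4: 301/34  (≤ bound)
a_5 = 6: 1868/211  (> 122, stop)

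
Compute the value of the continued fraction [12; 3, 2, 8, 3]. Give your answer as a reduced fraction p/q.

2261/184

Build up convergents one term at a time:
a_0 = 12: 12/1
a_1 = 3: 37/3
a_2 = 2: 86/7
a_3 = 8: 725/59
a_4 = 3: 2261/184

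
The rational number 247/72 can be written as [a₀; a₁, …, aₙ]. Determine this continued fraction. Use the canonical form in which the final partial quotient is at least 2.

[3; 2, 3, 10]

247 ÷ 72 → quotient 3, remainder 31
72 ÷ 31 → quotient 2, remainder 10
31 ÷ 10 → quotient 3, remainder 1
10 ÷ 1 → quotient 10, remainder 0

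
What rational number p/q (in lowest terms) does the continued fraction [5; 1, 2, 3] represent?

Start with 3.
2 + 1/(3/1) = 2 + 1/3 = 7/3
1 + 1/(7/3) = 1 + 3/7 = 10/7
5 + 1/(10/7) = 5 + 7/10 = 57/10

57/10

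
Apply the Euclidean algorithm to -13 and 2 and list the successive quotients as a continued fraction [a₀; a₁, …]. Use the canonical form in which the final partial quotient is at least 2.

[-7; 2]

Run the Euclidean algorithm, recording each quotient:
-13 = -7·2 + 1, so a_0 = -7
2 = 2·1 + 0, so a_1 = 2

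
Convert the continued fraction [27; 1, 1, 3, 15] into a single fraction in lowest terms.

2950/107

Build up convergents one term at a time:
a_0 = 27: 27/1
a_1 = 1: 28/1
a_2 = 1: 55/2
a_3 = 3: 193/7
a_4 = 15: 2950/107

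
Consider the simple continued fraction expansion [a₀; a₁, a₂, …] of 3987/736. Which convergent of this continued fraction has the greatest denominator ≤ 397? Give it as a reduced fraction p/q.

1013/187

List convergents until the denominator exceeds the bound:
a_0 = 5: 5/1  (≤ bound)
a_1 = 2: 11/2  (≤ bound)
a_2 = 2: 27/5  (≤ bound)
a_3 = 1: 38/7  (≤ bound)
a_4 = 1: 65/12  (≤ bound)
a_5 = 14: 948/175  (≤ bound)
a_6 = 1: 1013/187  (≤ bound)
a_7 = 3: 3987/736  (> 397, stop)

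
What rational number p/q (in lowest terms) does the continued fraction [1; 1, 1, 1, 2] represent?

13/8

Start with 2.
1 + 1/(2/1) = 1 + 1/2 = 3/2
1 + 1/(3/2) = 1 + 2/3 = 5/3
1 + 1/(5/3) = 1 + 3/5 = 8/5
1 + 1/(8/5) = 1 + 5/8 = 13/8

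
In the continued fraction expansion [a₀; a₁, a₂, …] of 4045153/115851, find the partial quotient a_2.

11

Repeatedly divide and take the remainder:
⌊4045153/115851⌋ = 34, remainder 106219
⌊115851/106219⌋ = 1, remainder 9632
⌊106219/9632⌋ = 11, remainder 267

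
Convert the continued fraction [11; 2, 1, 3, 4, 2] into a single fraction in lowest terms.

1193/105

Collapse the nested fraction from the inside out:
Start with 2.
4 + 1/(2/1) = 4 + 1/2 = 9/2
3 + 1/(9/2) = 3 + 2/9 = 29/9
1 + 1/(29/9) = 1 + 9/29 = 38/29
2 + 1/(38/29) = 2 + 29/38 = 105/38
11 + 1/(105/38) = 11 + 38/105 = 1193/105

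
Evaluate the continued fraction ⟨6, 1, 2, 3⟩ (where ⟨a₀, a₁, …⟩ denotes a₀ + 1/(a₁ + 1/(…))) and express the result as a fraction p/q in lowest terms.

67/10

a_0 = 6: 6/1
a_1 = 1: 7/1
a_2 = 2: 20/3
a_3 = 3: 67/10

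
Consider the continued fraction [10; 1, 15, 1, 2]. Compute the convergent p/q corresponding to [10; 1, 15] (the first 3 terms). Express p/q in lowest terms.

175/16

Build up convergents one term at a time:
a_0 = 10: 10/1
a_1 = 1: 11/1
a_2 = 15: 175/16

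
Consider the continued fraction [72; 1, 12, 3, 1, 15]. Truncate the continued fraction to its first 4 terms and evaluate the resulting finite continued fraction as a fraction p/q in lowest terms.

2917/40

Work from the innermost term outward:
Start with 3.
12 + 1/(3/1) = 12 + 1/3 = 37/3
1 + 1/(37/3) = 1 + 3/37 = 40/37
72 + 1/(40/37) = 72 + 37/40 = 2917/40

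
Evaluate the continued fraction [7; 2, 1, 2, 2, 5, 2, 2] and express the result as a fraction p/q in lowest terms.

Starting at the tail and folding back:
Start with 2.
2 + 1/(2/1) = 2 + 1/2 = 5/2
5 + 1/(5/2) = 5 + 2/5 = 27/5
2 + 1/(27/5) = 2 + 5/27 = 59/27
2 + 1/(59/27) = 2 + 27/59 = 145/59
1 + 1/(145/59) = 1 + 59/145 = 204/145
2 + 1/(204/145) = 2 + 145/204 = 553/204
7 + 1/(553/204) = 7 + 204/553 = 4075/553

4075/553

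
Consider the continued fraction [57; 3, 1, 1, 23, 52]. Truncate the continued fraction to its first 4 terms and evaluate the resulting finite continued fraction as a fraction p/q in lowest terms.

401/7

a_0 = 57: 57/1
a_1 = 3: 172/3
a_2 = 1: 229/4
a_3 = 1: 401/7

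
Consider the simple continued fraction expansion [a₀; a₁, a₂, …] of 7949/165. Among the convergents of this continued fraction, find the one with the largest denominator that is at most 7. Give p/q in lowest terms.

289/6

a_0 = 48: 48/1  (≤ bound)
a_1 = 5: 241/5  (≤ bound)
a_2 = 1: 289/6  (≤ bound)
a_3 = 2: 819/17  (> 7, stop)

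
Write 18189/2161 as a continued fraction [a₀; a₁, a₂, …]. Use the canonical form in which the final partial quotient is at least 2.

[8; 2, 2, 1, 1, 25, 7]

18189 = 8·2161 + 901, so a_0 = 8
2161 = 2·901 + 359, so a_1 = 2
901 = 2·359 + 183, so a_2 = 2
359 = 1·183 + 176, so a_3 = 1
183 = 1·176 + 7, so a_4 = 1
176 = 25·7 + 1, so a_5 = 25
7 = 7·1 + 0, so a_6 = 7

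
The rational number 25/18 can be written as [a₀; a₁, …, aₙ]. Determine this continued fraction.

25 ÷ 18 → quotient 1, remainder 7
18 ÷ 7 → quotient 2, remainder 4
7 ÷ 4 → quotient 1, remainder 3
4 ÷ 3 → quotient 1, remainder 1
3 ÷ 1 → quotient 3, remainder 0

[1; 2, 1, 1, 3]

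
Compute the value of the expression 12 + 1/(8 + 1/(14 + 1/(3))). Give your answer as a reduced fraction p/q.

4207/347

Collapse the nested fraction from the inside out:
Start with 3.
14 + 1/(3/1) = 14 + 1/3 = 43/3
8 + 1/(43/3) = 8 + 3/43 = 347/43
12 + 1/(347/43) = 12 + 43/347 = 4207/347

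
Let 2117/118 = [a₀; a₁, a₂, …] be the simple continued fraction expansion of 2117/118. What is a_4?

6

Repeatedly divide and take the remainder:
2117 ÷ 118 → quotient 17, remainder 111
118 ÷ 111 → quotient 1, remainder 7
111 ÷ 7 → quotient 15, remainder 6
7 ÷ 6 → quotient 1, remainder 1
6 ÷ 1 → quotient 6, remainder 0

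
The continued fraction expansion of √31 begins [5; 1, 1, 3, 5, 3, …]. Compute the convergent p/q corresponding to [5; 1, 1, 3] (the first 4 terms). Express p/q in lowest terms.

39/7

Start with 3.
1 + 1/(3/1) = 1 + 1/3 = 4/3
1 + 1/(4/3) = 1 + 3/4 = 7/4
5 + 1/(7/4) = 5 + 4/7 = 39/7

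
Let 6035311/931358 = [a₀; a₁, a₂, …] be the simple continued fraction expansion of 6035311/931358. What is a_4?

3

Run the Euclidean algorithm, recording each quotient:
6035311 = 6·931358 + 447163, so a_0 = 6
931358 = 2·447163 + 37032, so a_1 = 2
447163 = 12·37032 + 2779, so a_2 = 12
37032 = 13·2779 + 905, so a_3 = 13
2779 = 3·905 + 64, so a_4 = 3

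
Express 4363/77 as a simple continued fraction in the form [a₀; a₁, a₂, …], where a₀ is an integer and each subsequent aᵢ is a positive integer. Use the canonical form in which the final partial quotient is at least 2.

[56; 1, 1, 1, 25]

4363 ÷ 77 → quotient 56, remainder 51
77 ÷ 51 → quotient 1, remainder 26
51 ÷ 26 → quotient 1, remainder 25
26 ÷ 25 → quotient 1, remainder 1
25 ÷ 1 → quotient 25, remainder 0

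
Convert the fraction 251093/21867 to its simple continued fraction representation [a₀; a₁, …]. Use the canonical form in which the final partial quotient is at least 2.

Apply division with remainder until the remainder is 0:
251093 ÷ 21867 → quotient 11, remainder 10556
21867 ÷ 10556 → quotient 2, remainder 755
10556 ÷ 755 → quotient 13, remainder 741
755 ÷ 741 → quotient 1, remainder 14
741 ÷ 14 → quotient 52, remainder 13
14 ÷ 13 → quotient 1, remainder 1
13 ÷ 1 → quotient 13, remainder 0

[11; 2, 13, 1, 52, 1, 13]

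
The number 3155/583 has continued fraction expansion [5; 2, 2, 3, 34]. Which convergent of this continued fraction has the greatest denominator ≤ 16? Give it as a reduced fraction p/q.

27/5

List convergents until the denominator exceeds the bound:
a_0 = 5: 5/1  (≤ bound)
a_1 = 2: 11/2  (≤ bound)
a_2 = 2: 27/5  (≤ bound)
a_3 = 3: 92/17  (> 16, stop)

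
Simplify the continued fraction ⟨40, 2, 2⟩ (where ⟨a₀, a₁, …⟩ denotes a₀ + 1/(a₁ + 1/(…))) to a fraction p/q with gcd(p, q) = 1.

Start with 2.
2 + 1/(2/1) = 2 + 1/2 = 5/2
40 + 1/(5/2) = 40 + 2/5 = 202/5

202/5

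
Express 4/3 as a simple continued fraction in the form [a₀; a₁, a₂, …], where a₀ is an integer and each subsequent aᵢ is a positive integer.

[1; 3]

4 = 1·3 + 1, so a_0 = 1
3 = 3·1 + 0, so a_1 = 3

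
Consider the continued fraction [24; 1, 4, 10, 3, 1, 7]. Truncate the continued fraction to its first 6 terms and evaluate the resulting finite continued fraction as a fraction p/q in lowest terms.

5184/209

Collapse the nested fraction from the inside out:
Start with 1.
3 + 1/(1/1) = 3 + 1/1 = 4/1
10 + 1/(4/1) = 10 + 1/4 = 41/4
4 + 1/(41/4) = 4 + 4/41 = 168/41
1 + 1/(168/41) = 1 + 41/168 = 209/168
24 + 1/(209/168) = 24 + 168/209 = 5184/209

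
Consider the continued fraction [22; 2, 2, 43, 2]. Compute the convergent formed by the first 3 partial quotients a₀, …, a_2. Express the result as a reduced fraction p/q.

Start with 2.
2 + 1/(2/1) = 2 + 1/2 = 5/2
22 + 1/(5/2) = 22 + 2/5 = 112/5

112/5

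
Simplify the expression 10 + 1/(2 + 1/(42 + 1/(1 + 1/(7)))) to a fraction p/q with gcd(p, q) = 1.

7283/694

Use the convergent recurrence hₖ = aₖ·hₖ₋₁ + hₖ₋₂ (and likewise for the denominators kₖ):
a_0 = 10: 10/1
a_1 = 2: 21/2
a_2 = 42: 892/85
a_3 = 1: 913/87
a_4 = 7: 7283/694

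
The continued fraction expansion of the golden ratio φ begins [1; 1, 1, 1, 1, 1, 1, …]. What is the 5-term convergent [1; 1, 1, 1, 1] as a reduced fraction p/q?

Start with 1.
1 + 1/(1/1) = 1 + 1/1 = 2/1
1 + 1/(2/1) = 1 + 1/2 = 3/2
1 + 1/(3/2) = 1 + 2/3 = 5/3
1 + 1/(5/3) = 1 + 3/5 = 8/5

8/5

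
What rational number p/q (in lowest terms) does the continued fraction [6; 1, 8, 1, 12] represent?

a_0 = 6: 6/1
a_1 = 1: 7/1
a_2 = 8: 62/9
a_3 = 1: 69/10
a_4 = 12: 890/129

890/129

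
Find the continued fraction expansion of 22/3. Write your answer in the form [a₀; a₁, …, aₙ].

⌊22/3⌋ = 7, remainder 1
⌊3/1⌋ = 3, remainder 0

[7; 3]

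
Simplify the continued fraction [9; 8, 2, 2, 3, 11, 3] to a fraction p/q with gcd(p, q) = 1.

45485/4988

Work from the innermost term outward:
Start with 3.
11 + 1/(3/1) = 11 + 1/3 = 34/3
3 + 1/(34/3) = 3 + 3/34 = 105/34
2 + 1/(105/34) = 2 + 34/105 = 244/105
2 + 1/(244/105) = 2 + 105/244 = 593/244
8 + 1/(593/244) = 8 + 244/593 = 4988/593
9 + 1/(4988/593) = 9 + 593/4988 = 45485/4988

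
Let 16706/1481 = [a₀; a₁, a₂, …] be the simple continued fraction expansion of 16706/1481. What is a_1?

3

16706 ÷ 1481 → quotient 11, remainder 415
1481 ÷ 415 → quotient 3, remainder 236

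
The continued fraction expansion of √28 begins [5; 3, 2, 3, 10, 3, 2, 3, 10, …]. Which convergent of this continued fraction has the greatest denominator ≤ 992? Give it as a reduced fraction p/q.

a_0 = 5: 5/1  (≤ bound)
a_1 = 3: 16/3  (≤ bound)
a_2 = 2: 37/7  (≤ bound)
a_3 = 3: 127/24  (≤ bound)
a_4 = 10: 1307/247  (≤ bound)
a_5 = 3: 4048/765  (≤ bound)
a_6 = 2: 9403/1777  (> 992, stop)

4048/765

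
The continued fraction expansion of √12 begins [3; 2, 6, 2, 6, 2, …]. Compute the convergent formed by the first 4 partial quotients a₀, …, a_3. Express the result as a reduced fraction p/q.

Collapse the nested fraction from the inside out:
Start with 2.
6 + 1/(2/1) = 6 + 1/2 = 13/2
2 + 1/(13/2) = 2 + 2/13 = 28/13
3 + 1/(28/13) = 3 + 13/28 = 97/28

97/28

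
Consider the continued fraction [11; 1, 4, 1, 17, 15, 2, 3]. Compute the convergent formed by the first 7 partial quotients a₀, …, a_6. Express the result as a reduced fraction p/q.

39388/3329

Start with 2.
15 + 1/(2/1) = 15 + 1/2 = 31/2
17 + 1/(31/2) = 17 + 2/31 = 529/31
1 + 1/(529/31) = 1 + 31/529 = 560/529
4 + 1/(560/529) = 4 + 529/560 = 2769/560
1 + 1/(2769/560) = 1 + 560/2769 = 3329/2769
11 + 1/(3329/2769) = 11 + 2769/3329 = 39388/3329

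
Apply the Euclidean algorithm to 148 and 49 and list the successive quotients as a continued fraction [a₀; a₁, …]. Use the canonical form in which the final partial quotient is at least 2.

[3; 49]

Repeatedly divide and take the remainder:
148 ÷ 49 → quotient 3, remainder 1
49 ÷ 1 → quotient 49, remainder 0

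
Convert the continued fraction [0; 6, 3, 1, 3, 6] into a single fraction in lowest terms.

Use the convergent recurrence hₖ = aₖ·hₖ₋₁ + hₖ₋₂ (and likewise for the denominators kₖ):
a_0 = 0: 0/1
a_1 = 6: 1/6
a_2 = 3: 3/19
a_3 = 1: 4/25
a_4 = 3: 15/94
a_5 = 6: 94/589

94/589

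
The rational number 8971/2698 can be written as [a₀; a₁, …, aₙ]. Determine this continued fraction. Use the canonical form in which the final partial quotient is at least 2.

[3; 3, 13, 11, 6]

Apply division with remainder until the remainder is 0:
⌊8971/2698⌋ = 3, remainder 877
⌊2698/877⌋ = 3, remainder 67
⌊877/67⌋ = 13, remainder 6
⌊67/6⌋ = 11, remainder 1
⌊6/1⌋ = 6, remainder 0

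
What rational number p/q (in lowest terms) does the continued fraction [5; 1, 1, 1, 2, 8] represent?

377/67

a_0 = 5: 5/1
a_1 = 1: 6/1
a_2 = 1: 11/2
a_3 = 1: 17/3
a_4 = 2: 45/8
a_5 = 8: 377/67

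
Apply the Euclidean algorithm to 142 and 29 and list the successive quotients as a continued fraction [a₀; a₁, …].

142 ÷ 29 → quotient 4, remainder 26
29 ÷ 26 → quotient 1, remainder 3
26 ÷ 3 → quotient 8, remainder 2
3 ÷ 2 → quotient 1, remainder 1
2 ÷ 1 → quotient 2, remainder 0

[4; 1, 8, 1, 2]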